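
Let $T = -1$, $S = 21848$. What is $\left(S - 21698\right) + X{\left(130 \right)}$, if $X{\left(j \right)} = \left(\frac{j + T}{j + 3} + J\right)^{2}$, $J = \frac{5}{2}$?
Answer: $\frac{11465329}{70756} \approx 162.04$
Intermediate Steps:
$J = \frac{5}{2}$ ($J = 5 \cdot \frac{1}{2} = \frac{5}{2} \approx 2.5$)
$X{\left(j \right)} = \left(\frac{5}{2} + \frac{-1 + j}{3 + j}\right)^{2}$ ($X{\left(j \right)} = \left(\frac{j - 1}{j + 3} + \frac{5}{2}\right)^{2} = \left(\frac{-1 + j}{3 + j} + \frac{5}{2}\right)^{2} = \left(\frac{5}{2} + \frac{-1 + j}{3 + j}\right)^{2}$)
$\left(S - 21698\right) + X{\left(130 \right)} = \left(21848 - 21698\right) + \frac{\left(13 + 7 \cdot 130\right)^{2}}{4 \left(3 + 130\right)^{2}} = 150 + \frac{\left(13 + 910\right)^{2}}{4 \cdot 17689} = 150 + \frac{1}{4} \cdot \frac{1}{17689} \cdot 923^{2} = 150 + \frac{1}{4} \cdot \frac{1}{17689} \cdot 851929 = 150 + \frac{851929}{70756} = \frac{11465329}{70756}$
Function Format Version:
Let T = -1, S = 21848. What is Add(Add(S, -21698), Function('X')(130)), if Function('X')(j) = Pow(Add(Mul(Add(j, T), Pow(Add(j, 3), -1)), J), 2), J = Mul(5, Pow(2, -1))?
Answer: Rational(11465329, 70756) ≈ 162.04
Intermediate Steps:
J = Rational(5, 2) (J = Mul(5, Rational(1, 2)) = Rational(5, 2) ≈ 2.5000)
Function('X')(j) = Pow(Add(Rational(5, 2), Mul(Pow(Add(3, j), -1), Add(-1, j))), 2) (Function('X')(j) = Pow(Add(Mul(Add(j, -1), Pow(Add(j, 3), -1)), Rational(5, 2)), 2) = Pow(Add(Mul(Add(-1, j), Pow(Add(3, j), -1)), Rational(5, 2)), 2) = Pow(Add(Mul(Pow(Add(3, j), -1), Add(-1, j)), Rational(5, 2)), 2) = Pow(Add(Rational(5, 2), Mul(Pow(Add(3, j), -1), Add(-1, j))), 2))
Add(Add(S, -21698), Function('X')(130)) = Add(Add(21848, -21698), Mul(Rational(1, 4), Pow(Add(3, 130), -2), Pow(Add(13, Mul(7, 130)), 2))) = Add(150, Mul(Rational(1, 4), Pow(133, -2), Pow(Add(13, 910), 2))) = Add(150, Mul(Rational(1, 4), Rational(1, 17689), Pow(923, 2))) = Add(150, Mul(Rational(1, 4), Rational(1, 17689), 851929)) = Add(150, Rational(851929, 70756)) = Rational(11465329, 70756)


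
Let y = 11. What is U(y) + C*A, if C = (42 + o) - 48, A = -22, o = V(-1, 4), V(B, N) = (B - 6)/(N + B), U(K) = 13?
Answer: 589/3 ≈ 196.33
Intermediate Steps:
V(B, N) = (-6 + B)/(B + N)
o = -7/3 (o = (-6 - 1)/(-1 + 4) = -7/3 ≈ -2.3333)
C = -25/3 (C = (42 - 7/3) - 48 = 119/3 - 48 = -25/3 ≈ -8.3333)
U(y) + C*A = 13 - 25/3*(-22) = 13 + 550/3 = 589/3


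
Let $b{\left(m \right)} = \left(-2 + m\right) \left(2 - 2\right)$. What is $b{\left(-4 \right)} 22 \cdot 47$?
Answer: $0$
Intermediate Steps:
$b{\left(m \right)} = 0$ ($b{\left(m \right)} = \left(-2 + m\right) 0 = 0$)
$b{\left(-4 \right)} 22 \cdot 47 = 0 \cdot 22 \cdot 47 = 0 \cdot 47 = 0$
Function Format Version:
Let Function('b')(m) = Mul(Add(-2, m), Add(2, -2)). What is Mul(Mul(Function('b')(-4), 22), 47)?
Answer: 0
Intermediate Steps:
Function('b')(m) = 0 (Function('b')(m) = Mul(Add(-2, m), 0) = 0)
Mul(Mul(Function('b')(-4), 22), 47) = Mul(Mul(0, 22), 47) = Mul(0, 47) = 0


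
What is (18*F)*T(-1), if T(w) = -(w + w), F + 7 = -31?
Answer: -1368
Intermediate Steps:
F = -38 (F = -7 - 31 = -38)
T(w) = -2*w
(18*F)*T(-1) = (18*(-38))*(-2*(-1)) = -684*2 = -1368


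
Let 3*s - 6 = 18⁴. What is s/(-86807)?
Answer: -34994/86807 ≈ -0.40312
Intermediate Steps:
s = 34994 (s = 2 + (⅓)*18⁴ = 2 + (⅓)*104976 = 2 + 34992 = 34994)
s/(-86807) = 34994/(-86807) = 34994*(-1/86807) = -34994/86807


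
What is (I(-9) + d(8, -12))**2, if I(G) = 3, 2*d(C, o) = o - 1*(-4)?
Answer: 1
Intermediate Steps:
d(C, o) = 2 + o/2 (d(C, o) = (o - 1*(-4))/2 = (o + 4)/2 = (4 + o)/2 = 2 + o/2)
(I(-9) + d(8, -12))**2 = (3 + (2 + (1/2)*(-12)))**2 = (3 + (2 - 6))**2 = (3 - 4)**2 = (-1)**2 = 1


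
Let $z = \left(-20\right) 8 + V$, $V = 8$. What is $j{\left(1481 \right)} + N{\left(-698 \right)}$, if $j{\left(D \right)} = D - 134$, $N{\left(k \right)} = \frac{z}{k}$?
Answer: $\frac{470179}{349} \approx 1347.2$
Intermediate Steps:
$z = -152$ ($z = \left(-20\right) 8 + 8 = -160 + 8 = -152$)
$N{\left(k \right)} = - \frac{152}{k}$
$j{\left(D \right)} = -134 + D$ ($j{\left(D \right)} = D - 134 = -134 + D$)
$j{\left(1481 \right)} + N{\left(-698 \right)} = \left(-134 + 1481\right) - \frac{152}{-698} = 1347 - - \frac{76}{349} = 1347 + \frac{76}{349} = \frac{470179}{349}$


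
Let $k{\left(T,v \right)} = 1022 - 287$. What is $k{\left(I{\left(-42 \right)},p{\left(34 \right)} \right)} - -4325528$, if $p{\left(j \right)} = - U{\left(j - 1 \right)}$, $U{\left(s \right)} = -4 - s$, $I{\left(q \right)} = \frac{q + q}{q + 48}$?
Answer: $4326263$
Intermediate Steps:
$I{\left(q \right)} = \frac{2 q}{48 + q}$
$p{\left(j \right)} = 3 + j$ ($p{\left(j \right)} = - (-4 - \left(j - 1\right)) = - (-4 - \left(-1 + j\right)) = - (-3 - j) = 3 + j$)
$k{\left(T,v \right)} = 735$ ($k{\left(T,v \right)} = 1022 - 287 = 735$)
$k{\left(I{\left(-42 \right)},p{\left(34 \right)} \right)} - -4325528 = 735 - -4325528 = 735 + 4325528 = 4326263$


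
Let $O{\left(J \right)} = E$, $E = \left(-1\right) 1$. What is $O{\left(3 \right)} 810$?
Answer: $-810$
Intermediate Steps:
$E = -1$
$O{\left(J \right)} = -1$
$O{\left(3 \right)} 810 = \left(-1\right) 810 = -810$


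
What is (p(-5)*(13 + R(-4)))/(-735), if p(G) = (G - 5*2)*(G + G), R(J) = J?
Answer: -90/49 ≈ -1.8367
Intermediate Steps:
p(G) = 2*G*(-10 + G) (p(G) = (G - 10)*(2*G) = (-10 + G)*(2*G) = 2*G*(-10 + G))
(p(-5)*(13 + R(-4)))/(-735) = ((2*(-5)*(-10 - 5))*(13 - 4))/(-735) = ((2*(-5)*(-15))*9)*(-1/735) = (150*9)*(-1/735) = 1350*(-1/735) = -90/49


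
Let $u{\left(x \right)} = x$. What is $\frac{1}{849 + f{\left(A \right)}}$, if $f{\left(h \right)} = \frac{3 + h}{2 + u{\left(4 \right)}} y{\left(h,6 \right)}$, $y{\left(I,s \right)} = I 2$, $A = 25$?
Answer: $\frac{3}{3247} \approx 0.00092393$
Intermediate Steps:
$y{\left(I,s \right)} = 2 I$
$f{\left(h \right)} = 2 h \left(\frac{1}{2} + \frac{h}{6}\right)$ ($f{\left(h \right)} = \frac{3 + h}{2 + 4} \cdot 2 h = \frac{3 + h}{6} \cdot 2 h = \left(3 + h\right) \frac{1}{6} \cdot 2 h = \left(\frac{1}{2} + \frac{h}{6}\right) 2 h = 2 h \left(\frac{1}{2} + \frac{h}{6}\right)$)
$\frac{1}{849 + f{\left(A \right)}} = \frac{1}{849 + \frac{1}{3} \cdot 25 \left(3 + 25\right)} = \frac{1}{849 + \frac{1}{3} \cdot 25 \cdot 28} = \frac{1}{849 + \frac{700}{3}} = \frac{1}{\frac{3247}{3}} = \frac{3}{3247}$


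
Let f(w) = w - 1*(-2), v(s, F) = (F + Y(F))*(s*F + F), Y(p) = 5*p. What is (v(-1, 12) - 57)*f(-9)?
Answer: 399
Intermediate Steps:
v(s, F) = 6*F*(F + F*s) (v(s, F) = (F + 5*F)*(s*F + F) = (6*F)*(F*s + F) = (6*F)*(F + F*s) = 6*F*(F + F*s))
f(w) = 2 + w (f(w) = w + 2 = 2 + w)
(v(-1, 12) - 57)*f(-9) = (6*12**2*(1 - 1) - 57)*(2 - 9) = (6*144*0 - 57)*(-7) = (0 - 57)*(-7) = -57*(-7) = 399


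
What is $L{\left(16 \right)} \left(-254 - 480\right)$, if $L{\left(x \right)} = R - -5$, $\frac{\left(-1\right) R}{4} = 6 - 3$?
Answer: $5138$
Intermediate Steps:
$R = -12$ ($R = - 4 \left(6 - 3\right) = \left(-4\right) 3 = -12$)
$L{\left(x \right)} = -7$ ($L{\left(x \right)} = -12 - -5 = -12 + 5 = -7$)
$L{\left(16 \right)} \left(-254 - 480\right) = - 7 \left(-254 - 480\right) = \left(-7\right) \left(-734\right) = 5138$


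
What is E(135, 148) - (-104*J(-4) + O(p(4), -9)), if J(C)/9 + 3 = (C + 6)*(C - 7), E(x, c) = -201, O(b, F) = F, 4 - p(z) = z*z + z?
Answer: -23592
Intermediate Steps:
p(z) = 4 - z - z² (p(z) = 4 - (z*z + z) = 4 - (z² + z) = 4 - (z + z²) = 4 + (-z - z²) = 4 - z - z²)
J(C) = -27 + 9*(-7 + C)*(6 + C) (J(C) = -27 + 9*((C + 6)*(C - 7)) = -27 + 9*((6 + C)*(-7 + C)) = -27 + 9*((-7 + C)*(6 + C)) = -27 + 9*(-7 + C)*(6 + C))
E(135, 148) - (-104*J(-4) + O(p(4), -9)) = -201 - (-104*(-405 - 9*(-4) + 9*(-4)²) - 9) = -201 - (-104*(-405 + 36 + 9*16) - 9) = -201 - (-104*(-405 + 36 + 144) - 9) = -201 - (-104*(-225) - 9) = -201 - (23400 - 9) = -201 - 1*23391 = -201 - 23391 = -23592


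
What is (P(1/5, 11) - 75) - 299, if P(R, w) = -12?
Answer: -386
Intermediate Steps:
(P(1/5, 11) - 75) - 299 = (-12 - 75) - 299 = -87 - 299 = -386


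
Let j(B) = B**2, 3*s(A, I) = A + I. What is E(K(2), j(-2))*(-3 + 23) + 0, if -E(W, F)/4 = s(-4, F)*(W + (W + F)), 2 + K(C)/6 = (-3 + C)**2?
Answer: 0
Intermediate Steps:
s(A, I) = A/3 + I/3 (s(A, I) = (A + I)/3 = A/3 + I/3)
K(C) = -12 + 6*(-3 + C)**2
E(W, F) = -4*(-4/3 + F/3)*(F + 2*W) (E(W, F) = -4*((1/3)*(-4) + F/3)*(W + (W + F)) = -4*(-4/3 + F/3)*(W + (F + W)) = -4*(-4/3 + F/3)*(F + 2*W))
E(K(2), j(-2))*(-3 + 23) + 0 = (-4*(-4 + (-2)**2)*((-2)**2 + 2*(-12 + 6*(-3 + 2)**2))/3)*(-3 + 23) + 0 = -4*(-4 + 4)*(4 + 2*(-12 + 6*(-1)**2))/3*20 + 0 = -4/3*0*(4 + 2*(-12 + 6*1))*20 + 0 = -4/3*0*(4 + 2*(-12 + 6))*20 + 0 = -4/3*0*(4 + 2*(-6))*20 + 0 = -4/3*0*(4 - 12)*20 + 0 = -4/3*0*(-8)*20 + 0 = 0*20 + 0 = 0 + 0 = 0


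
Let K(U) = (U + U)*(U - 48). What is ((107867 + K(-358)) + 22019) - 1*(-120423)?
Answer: 541005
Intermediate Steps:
K(U) = 2*U*(-48 + U) (K(U) = (2*U)*(-48 + U) = 2*U*(-48 + U))
((107867 + K(-358)) + 22019) - 1*(-120423) = ((107867 + 2*(-358)*(-48 - 358)) + 22019) - 1*(-120423) = ((107867 + 2*(-358)*(-406)) + 22019) + 120423 = ((107867 + 290696) + 22019) + 120423 = (398563 + 22019) + 120423 = 420582 + 120423 = 541005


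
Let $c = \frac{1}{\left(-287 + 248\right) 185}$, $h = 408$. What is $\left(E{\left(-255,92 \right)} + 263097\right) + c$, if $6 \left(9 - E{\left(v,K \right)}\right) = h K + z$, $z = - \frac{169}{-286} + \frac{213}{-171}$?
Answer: $\frac{4647759228997}{18095220} \approx 2.5685 \cdot 10^{5}$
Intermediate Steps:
$z = - \frac{821}{1254}$ ($z = \left(-169\right) \left(- \frac{1}{286}\right) + 213 \left(- \frac{1}{171}\right) = \frac{13}{22} - \frac{71}{57} = - \frac{821}{1254} \approx -0.65471$)
$E{\left(v,K \right)} = \frac{68537}{7524} - 68 K$ ($E{\left(v,K \right)} = 9 - \frac{408 K - \frac{821}{1254}}{6} = 9 - \frac{- \frac{821}{1254} + 408 K}{6} = 9 - \left(- \frac{821}{7524} + 68 K\right) = \frac{68537}{7524} - 68 K$)
$c = - \frac{1}{7215}$ ($c = \frac{1}{\left(-39\right) 185} = \frac{1}{-7215} = - \frac{1}{7215} \approx -0.0001386$)
$\left(E{\left(-255,92 \right)} + 263097\right) + c = \left(\left(\frac{68537}{7524} - 6256\right) + 263097\right) - \frac{1}{7215} = \left(- \frac{47001607}{7524} + 263097\right) - \frac{1}{7215} = \frac{1932540221}{7524} - \frac{1}{7215} = \frac{4647759228997}{18095220}$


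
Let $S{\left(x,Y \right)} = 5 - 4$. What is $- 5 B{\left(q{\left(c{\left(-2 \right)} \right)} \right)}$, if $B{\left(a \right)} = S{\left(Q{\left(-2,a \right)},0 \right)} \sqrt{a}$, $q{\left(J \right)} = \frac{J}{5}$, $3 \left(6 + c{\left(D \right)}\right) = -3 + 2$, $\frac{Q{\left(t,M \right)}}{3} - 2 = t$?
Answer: $- \frac{i \sqrt{285}}{3} \approx - 5.6273 i$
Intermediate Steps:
$Q{\left(t,M \right)} = 6 + 3 t$
$S{\left(x,Y \right)} = 1$
$c{\left(D \right)} = - \frac{19}{3}$ ($c{\left(D \right)} = -6 + \frac{-3 + 2}{3} = -6 + \frac{1}{3} \left(-1\right) = -6 - \frac{1}{3} = - \frac{19}{3}$)
$q{\left(J \right)} = \frac{J}{5}$ ($q{\left(J \right)} = J \frac{1}{5} = \frac{J}{5}$)
$B{\left(a \right)} = \sqrt{a}$ ($B{\left(a \right)} = 1 \sqrt{a} = \sqrt{a}$)
$- 5 B{\left(q{\left(c{\left(-2 \right)} \right)} \right)} = - 5 \sqrt{\frac{1}{5} \left(- \frac{19}{3}\right)} = - 5 \sqrt{- \frac{19}{15}} = - 5 \frac{i \sqrt{285}}{15} = - \frac{i \sqrt{285}}{3}$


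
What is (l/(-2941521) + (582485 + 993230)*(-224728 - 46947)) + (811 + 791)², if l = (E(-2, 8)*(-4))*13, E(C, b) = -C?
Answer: -1259205739675002037/2941521 ≈ -4.2808e+11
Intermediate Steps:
l = -104 (l = (-1*(-2)*(-4))*13 = (2*(-4))*13 = -8*13 = -104)
(l/(-2941521) + (582485 + 993230)*(-224728 - 46947)) + (811 + 791)² = (-104/(-2941521) + (582485 + 993230)*(-224728 - 46947)) + (811 + 791)² = (-104*(-1/2941521) + 1575715*(-271675)) + 1602² = (104/2941521 - 428082372625) + 2566404 = -1259213288806262521/2941521 + 2566404 = -1259205739675002037/2941521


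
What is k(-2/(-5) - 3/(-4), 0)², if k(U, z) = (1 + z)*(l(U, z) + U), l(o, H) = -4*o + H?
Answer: 4761/400 ≈ 11.902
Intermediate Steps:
l(o, H) = H - 4*o
k(U, z) = (1 + z)*(z - 3*U) (k(U, z) = (1 + z)*((z - 4*U) + U) = (1 + z)*(z - 3*U))
k(-2/(-5) - 3/(-4), 0)² = (0 + 0² - 3*(-2/(-5) - 3/(-4)) - 3*(-2/(-5) - 3/(-4))*0)² = (0 + 0 - 3*(-2*(-⅕) - 3*(-¼)) - 3*(-2*(-⅕) - 3*(-¼))*0)² = (0 + 0 - 3*(⅖ + ¾) - 3*(⅖ + ¾)*0)² = (0 + 0 - 3*23/20 - 3*23/20*0)² = (0 + 0 - 69/20 + 0)² = (-69/20)² = 4761/400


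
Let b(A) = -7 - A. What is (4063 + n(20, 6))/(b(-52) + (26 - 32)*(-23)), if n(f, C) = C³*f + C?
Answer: 8389/183 ≈ 45.842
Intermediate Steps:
n(f, C) = C + f*C³ (n(f, C) = f*C³ + C = C + f*C³)
(4063 + n(20, 6))/(b(-52) + (26 - 32)*(-23)) = (4063 + (6 + 20*6³))/((-7 - 1*(-52)) + (26 - 32)*(-23)) = (4063 + (6 + 20*216))/((-7 + 52) - 6*(-23)) = (4063 + (6 + 4320))/(45 + 138) = (4063 + 4326)/183 = 8389*(1/183) = 8389/183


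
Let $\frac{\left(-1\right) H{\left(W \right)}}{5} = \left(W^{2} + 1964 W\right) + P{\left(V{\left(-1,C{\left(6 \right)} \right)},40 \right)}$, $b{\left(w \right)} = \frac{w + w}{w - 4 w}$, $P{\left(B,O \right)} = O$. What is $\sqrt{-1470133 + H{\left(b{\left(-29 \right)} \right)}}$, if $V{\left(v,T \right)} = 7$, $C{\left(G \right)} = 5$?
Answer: $\frac{i \sqrt{13174097}}{3} \approx 1209.9 i$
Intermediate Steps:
$b{\left(w \right)} = - \frac{2}{3}$ ($b{\left(w \right)} = \frac{2 w}{\left(-3\right) w} = 2 w \left(- \frac{1}{3 w}\right) = - \frac{2}{3}$)
$H{\left(W \right)} = -200 - 9820 W - 5 W^{2}$ ($H{\left(W \right)} = - 5 \left(\left(W^{2} + 1964 W\right) + 40\right) = - 5 \left(40 + W^{2} + 1964 W\right) = -200 - 9820 W - 5 W^{2}$)
$\sqrt{-1470133 + H{\left(b{\left(-29 \right)} \right)}} = \sqrt{-1470133 - \left(- \frac{19040}{3} + \frac{20}{9}\right)} = \sqrt{-1470133 - - \frac{57100}{9}} = \sqrt{-1470133 + \frac{57100}{9}} = \sqrt{- \frac{13174097}{9}} = \frac{i \sqrt{13174097}}{3}$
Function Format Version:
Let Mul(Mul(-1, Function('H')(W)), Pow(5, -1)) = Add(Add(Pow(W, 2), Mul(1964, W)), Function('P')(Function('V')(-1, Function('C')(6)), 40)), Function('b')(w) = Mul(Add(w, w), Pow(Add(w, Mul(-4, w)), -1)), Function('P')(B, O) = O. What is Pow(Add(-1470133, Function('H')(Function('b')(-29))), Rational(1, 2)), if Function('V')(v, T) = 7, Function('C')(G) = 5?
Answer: Mul(Rational(1, 3), I, Pow(13174097, Rational(1, 2))) ≈ Mul(1209.9, I)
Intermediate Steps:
Function('b')(w) = Rational(-2, 3) (Function('b')(w) = Mul(Mul(2, w), Pow(Mul(-3, w), -1)) = Mul(Mul(2, w), Mul(Rational(-1, 3), Pow(w, -1))) = Rational(-2, 3))
Function('H')(W) = Add(-200, Mul(-9820, W), Mul(-5, Pow(W, 2))) (Function('H')(W) = Mul(-5, Add(Add(Pow(W, 2), Mul(1964, W)), 40)) = Mul(-5, Add(40, Pow(W, 2), Mul(1964, W))) = Add(-200, Mul(-9820, W), Mul(-5, Pow(W, 2))))
Pow(Add(-1470133, Function('H')(Function('b')(-29))), Rational(1, 2)) = Pow(Add(-1470133, Add(-200, Mul(-9820, Rational(-2, 3)), Mul(-5, Pow(Rational(-2, 3), 2)))), Rational(1, 2)) = Pow(Add(-1470133, Add(-200, Rational(19640, 3), Mul(-5, Rational(4, 9)))), Rational(1, 2)) = Pow(Add(-1470133, Add(-200, Rational(19640, 3), Rational(-20, 9))), Rational(1, 2)) = Pow(Add(-1470133, Rational(57100, 9)), Rational(1, 2)) = Pow(Rational(-13174097, 9), Rational(1, 2)) = Mul(Rational(1, 3), I, Pow(13174097, Rational(1, 2)))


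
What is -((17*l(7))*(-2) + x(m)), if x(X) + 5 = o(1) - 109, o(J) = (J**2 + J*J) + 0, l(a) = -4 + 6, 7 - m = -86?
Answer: 180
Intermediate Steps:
m = 93 (m = 7 - 1*(-86) = 7 + 86 = 93)
l(a) = 2
o(J) = 2*J**2 (o(J) = (J**2 + J**2) + 0 = 2*J**2 + 0 = 2*J**2)
x(X) = -112 (x(X) = -5 + (2*1**2 - 109) = -5 + (2*1 - 109) = -5 + (2 - 109) = -5 - 107 = -112)
-((17*l(7))*(-2) + x(m)) = -((17*2)*(-2) - 112) = -(34*(-2) - 112) = -(-68 - 112) = -1*(-180) = 180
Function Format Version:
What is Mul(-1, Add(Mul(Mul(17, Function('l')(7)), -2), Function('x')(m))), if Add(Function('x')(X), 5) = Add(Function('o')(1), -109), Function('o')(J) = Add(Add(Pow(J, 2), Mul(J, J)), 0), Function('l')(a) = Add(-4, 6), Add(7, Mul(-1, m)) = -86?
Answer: 180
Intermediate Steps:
m = 93 (m = Add(7, Mul(-1, -86)) = Add(7, 86) = 93)
Function('l')(a) = 2
Function('o')(J) = Mul(2, Pow(J, 2)) (Function('o')(J) = Add(Add(Pow(J, 2), Pow(J, 2)), 0) = Add(Mul(2, Pow(J, 2)), 0) = Mul(2, Pow(J, 2)))
Function('x')(X) = -112 (Function('x')(X) = Add(-5, Add(Mul(2, Pow(1, 2)), -109)) = Add(-5, Add(Mul(2, 1), -109)) = Add(-5, Add(2, -109)) = Add(-5, -107) = -112)
Mul(-1, Add(Mul(Mul(17, Function('l')(7)), -2), Function('x')(m))) = Mul(-1, Add(Mul(Mul(17, 2), -2), -112)) = Mul(-1, Add(Mul(34, -2), -112)) = Mul(-1, Add(-68, -112)) = Mul(-1, -180) = 180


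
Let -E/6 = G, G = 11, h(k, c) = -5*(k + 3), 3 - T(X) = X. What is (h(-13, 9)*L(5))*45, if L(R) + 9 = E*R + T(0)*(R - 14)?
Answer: -823500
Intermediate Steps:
T(X) = 3 - X
h(k, c) = -15 - 5*k (h(k, c) = -5*(3 + k) = -15 - 5*k)
E = -66 (E = -6*11 = -66)
L(R) = -51 - 63*R (L(R) = -9 + (-66*R + (3 - 1*0)*(R - 14)) = -9 + (-66*R + (3 + 0)*(-14 + R)) = -9 + (-66*R + 3*(-14 + R)) = -9 + (-66*R + (-42 + 3*R)) = -9 + (-42 - 63*R) = -51 - 63*R)
(h(-13, 9)*L(5))*45 = ((-15 - 5*(-13))*(-51 - 63*5))*45 = ((-15 + 65)*(-51 - 315))*45 = (50*(-366))*45 = -18300*45 = -823500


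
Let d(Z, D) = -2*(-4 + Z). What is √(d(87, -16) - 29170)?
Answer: 2*I*√7334 ≈ 171.28*I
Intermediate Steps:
d(Z, D) = 8 - 2*Z
√(d(87, -16) - 29170) = √((8 - 2*87) - 29170) = √((8 - 174) - 29170) = √(-166 - 29170) = √(-29336) = 2*I*√7334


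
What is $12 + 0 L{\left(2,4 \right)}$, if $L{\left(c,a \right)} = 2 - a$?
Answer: $12$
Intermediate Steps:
$12 + 0 L{\left(2,4 \right)} = 12 + 0 \left(2 - 4\right) = 12 + 0 \left(-2\right) = 12 + 0 = 12$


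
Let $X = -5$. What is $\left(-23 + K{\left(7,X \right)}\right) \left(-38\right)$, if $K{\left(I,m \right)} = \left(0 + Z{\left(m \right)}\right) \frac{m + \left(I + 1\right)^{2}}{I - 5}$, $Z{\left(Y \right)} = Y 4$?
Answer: $23294$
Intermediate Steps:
$Z{\left(Y \right)} = 4 Y$
$K{\left(I,m \right)} = \frac{4 m \left(m + \left(1 + I\right)^{2}\right)}{-5 + I}$ ($K{\left(I,m \right)} = \left(0 + 4 m\right) \frac{m + \left(I + 1\right)^{2}}{I - 5} = 4 m \frac{m + \left(1 + I\right)^{2}}{-5 + I} = \frac{4 m \left(m + \left(1 + I\right)^{2}\right)}{-5 + I}$)
$\left(-23 + K{\left(7,X \right)}\right) \left(-38\right) = \left(-23 + 4 \left(-5\right) \frac{1}{-5 + 7} \left(-5 + \left(1 + 7\right)^{2}\right)\right) \left(-38\right) = \left(-23 + 4 \left(-5\right) \frac{1}{2} \left(-5 + 8^{2}\right)\right) \left(-38\right) = \left(-23 + 4 \left(-5\right) \frac{1}{2} \left(-5 + 64\right)\right) \left(-38\right) = \left(-23 + 4 \left(-5\right) \frac{1}{2} \cdot 59\right) \left(-38\right) = \left(-23 - 590\right) \left(-38\right) = \left(-613\right) \left(-38\right) = 23294$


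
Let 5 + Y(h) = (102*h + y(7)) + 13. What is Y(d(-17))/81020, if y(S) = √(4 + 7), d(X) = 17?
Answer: 871/40510 + √11/81020 ≈ 0.021542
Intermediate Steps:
y(S) = √11
Y(h) = 8 + √11 + 102*h (Y(h) = -5 + ((102*h + √11) + 13) = -5 + ((√11 + 102*h) + 13) = -5 + (13 + √11 + 102*h) = 8 + √11 + 102*h)
Y(d(-17))/81020 = (8 + √11 + 102*17)/81020 = (8 + √11 + 1734)*(1/81020) = (1742 + √11)*(1/81020) = 871/40510 + √11/81020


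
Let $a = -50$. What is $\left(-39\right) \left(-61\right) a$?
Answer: $-118950$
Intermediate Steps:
$\left(-39\right) \left(-61\right) a = \left(-39\right) \left(-61\right) \left(-50\right) = 2379 \left(-50\right) = -118950$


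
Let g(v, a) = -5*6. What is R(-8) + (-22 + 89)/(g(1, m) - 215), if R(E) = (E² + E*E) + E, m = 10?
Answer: 29333/245 ≈ 119.73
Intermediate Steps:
R(E) = E + 2*E² (R(E) = (E² + E²) + E = 2*E² + E = E + 2*E²)
g(v, a) = -30
R(-8) + (-22 + 89)/(g(1, m) - 215) = -8*(1 + 2*(-8)) + (-22 + 89)/(-30 - 215) = -8*(1 - 16) + 67/(-245) = -8*(-15) + 67*(-1/245) = 120 - 67/245 = 29333/245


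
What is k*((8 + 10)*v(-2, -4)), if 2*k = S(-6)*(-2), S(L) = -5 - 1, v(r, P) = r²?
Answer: 432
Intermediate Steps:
S(L) = -6
k = 6 (k = (-6*(-2))/2 = (½)*12 = 6)
k*((8 + 10)*v(-2, -4)) = 6*((8 + 10)*(-2)²) = 6*(18*4) = 6*72 = 432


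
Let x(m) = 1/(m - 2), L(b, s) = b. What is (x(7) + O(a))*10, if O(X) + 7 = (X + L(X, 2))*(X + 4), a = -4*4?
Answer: 3772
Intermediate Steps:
a = -16
O(X) = -7 + 2*X*(4 + X) (O(X) = -7 + (X + X)*(X + 4) = -7 + (2*X)*(4 + X) = -7 + 2*X*(4 + X))
x(m) = 1/(-2 + m)
(x(7) + O(a))*10 = (1/(-2 + 7) + (-7 + 2*(-16)² + 8*(-16)))*10 = (1/5 + (-7 + 2*256 - 128))*10 = (⅕ + (-7 + 512 - 128))*10 = (⅕ + 377)*10 = (1886/5)*10 = 3772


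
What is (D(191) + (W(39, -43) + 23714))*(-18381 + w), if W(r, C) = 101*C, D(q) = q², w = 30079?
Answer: 653356696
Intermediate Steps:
(D(191) + (W(39, -43) + 23714))*(-18381 + w) = (191² + (101*(-43) + 23714))*(-18381 + 30079) = (36481 + (-4343 + 23714))*11698 = (36481 + 19371)*11698 = 55852*11698 = 653356696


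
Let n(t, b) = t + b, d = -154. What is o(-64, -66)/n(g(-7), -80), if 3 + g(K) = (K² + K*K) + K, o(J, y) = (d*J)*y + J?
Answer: -81320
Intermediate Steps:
o(J, y) = J - 154*J*y (o(J, y) = (-154*J)*y + J = -154*J*y + J = J - 154*J*y)
g(K) = -3 + K + 2*K² (g(K) = -3 + ((K² + K*K) + K) = -3 + ((K² + K²) + K) = -3 + (2*K² + K) = -3 + (K + 2*K²) = -3 + K + 2*K²)
n(t, b) = b + t
o(-64, -66)/n(g(-7), -80) = (-64*(1 - 154*(-66)))/(-80 + (-3 - 7 + 2*(-7)²)) = (-64*(1 + 10164))/(-80 + (-3 - 7 + 2*49)) = (-64*10165)/(-80 + (-3 - 7 + 98)) = -650560/(-80 + 88) = -650560/8 = -650560*⅛ = -81320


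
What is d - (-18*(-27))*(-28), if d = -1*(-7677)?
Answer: 21285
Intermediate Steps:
d = 7677
d - (-18*(-27))*(-28) = 7677 - (-18*(-27))*(-28) = 7677 - 486*(-28) = 7677 - 1*(-13608) = 7677 + 13608 = 21285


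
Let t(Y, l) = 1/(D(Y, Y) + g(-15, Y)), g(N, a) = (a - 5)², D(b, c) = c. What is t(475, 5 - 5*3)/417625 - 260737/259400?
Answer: -964223514618999/959279195875000 ≈ -1.0052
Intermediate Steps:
g(N, a) = (-5 + a)²
t(Y, l) = 1/(Y + (-5 + Y)²)
t(475, 5 - 5*3)/417625 - 260737/259400 = 1/((475 + (-5 + 475)²)*417625) - 260737/259400 = (1/417625)/(475 + 470²) - 260737*1/259400 = (1/417625)/(475 + 220900) - 260737/259400 = (1/417625)/221375 - 260737/259400 = (1/221375)*(1/417625) - 260737/259400 = 1/92451734375 - 260737/259400 = -964223514618999/959279195875000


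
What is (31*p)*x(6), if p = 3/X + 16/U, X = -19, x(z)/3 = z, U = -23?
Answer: -208134/437 ≈ -476.28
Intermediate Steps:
x(z) = 3*z
p = -373/437 (p = 3/(-19) + 16/(-23) = 3*(-1/19) + 16*(-1/23) = -3/19 - 16/23 = -373/437 ≈ -0.85355)
(31*p)*x(6) = (31*(-373/437))*(3*6) = -11563/437*18 = -208134/437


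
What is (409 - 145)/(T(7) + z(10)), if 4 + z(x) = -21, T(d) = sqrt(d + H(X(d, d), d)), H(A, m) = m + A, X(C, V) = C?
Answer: -1650/151 - 66*sqrt(21)/151 ≈ -12.930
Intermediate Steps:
H(A, m) = A + m
T(d) = sqrt(3)*sqrt(d) (T(d) = sqrt(d + (d + d)) = sqrt(d + 2*d) = sqrt(3*d) = sqrt(3)*sqrt(d))
z(x) = -25 (z(x) = -4 - 21 = -25)
(409 - 145)/(T(7) + z(10)) = (409 - 145)/(sqrt(3)*sqrt(7) - 25) = 264/(sqrt(21) - 25) = 264/(-25 + sqrt(21))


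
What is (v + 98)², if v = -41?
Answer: 3249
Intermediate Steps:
(v + 98)² = (-41 + 98)² = 57² = 3249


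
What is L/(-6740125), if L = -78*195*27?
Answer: 82134/1348025 ≈ 0.060929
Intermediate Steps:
L = -410670 (L = -15210*27 = -410670)
L/(-6740125) = -410670/(-6740125) = -410670*(-1/6740125) = 82134/1348025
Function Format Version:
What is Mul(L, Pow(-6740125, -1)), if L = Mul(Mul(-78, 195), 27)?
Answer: Rational(82134, 1348025) ≈ 0.060929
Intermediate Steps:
L = -410670 (L = Mul(-15210, 27) = -410670)
Mul(L, Pow(-6740125, -1)) = Mul(-410670, Pow(-6740125, -1)) = Mul(-410670, Rational(-1, 6740125)) = Rational(82134, 1348025)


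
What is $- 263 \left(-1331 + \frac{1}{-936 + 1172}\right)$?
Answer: $\frac{82612245}{236} \approx 3.5005 \cdot 10^{5}$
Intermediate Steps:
$- 263 \left(-1331 + \frac{1}{-936 + 1172}\right) = - 263 \left(-1331 + \frac{1}{236}\right) = \left(-263\right) \left(- \frac{314115}{236}\right) = \frac{82612245}{236}$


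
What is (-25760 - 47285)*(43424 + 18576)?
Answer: -4528790000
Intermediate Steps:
(-25760 - 47285)*(43424 + 18576) = -73045*62000 = -4528790000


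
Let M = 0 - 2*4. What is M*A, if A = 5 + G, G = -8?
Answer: 24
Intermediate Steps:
A = -3 (A = 5 - 8 = -3)
M = -8 (M = 0 - 8 = -8)
M*A = -8*(-3) = 24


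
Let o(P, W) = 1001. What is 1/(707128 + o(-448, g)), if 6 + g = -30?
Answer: 1/708129 ≈ 1.4122e-6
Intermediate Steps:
g = -36 (g = -6 - 30 = -36)
1/(707128 + o(-448, g)) = 1/(707128 + 1001) = 1/708129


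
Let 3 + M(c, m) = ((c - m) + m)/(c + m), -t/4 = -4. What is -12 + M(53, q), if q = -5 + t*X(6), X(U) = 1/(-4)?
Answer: -607/44 ≈ -13.795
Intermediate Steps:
X(U) = -1/4
t = 16 (t = -4*(-4) = 16)
q = -9 (q = -5 + 16*(-1/4) = -5 - 4 = -9)
M(c, m) = -3 + c/(c + m) (M(c, m) = -3 + ((c - m) + m)/(c + m) = -3 + c/(c + m))
-12 + M(53, q) = -12 + (-3*(-9) - 2*53)/(53 - 9) = -12 + (27 - 106)/44 = -12 + (1/44)*(-79) = -12 - 79/44 = -607/44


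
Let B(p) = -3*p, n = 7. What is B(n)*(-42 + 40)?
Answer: 42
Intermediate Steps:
B(n)*(-42 + 40) = (-3*7)*(-42 + 40) = -21*(-2) = 42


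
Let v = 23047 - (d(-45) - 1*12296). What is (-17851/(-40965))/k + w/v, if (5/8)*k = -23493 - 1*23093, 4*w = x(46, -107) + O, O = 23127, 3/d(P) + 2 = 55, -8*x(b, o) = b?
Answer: 103933970385141/635513000955776 ≈ 0.16354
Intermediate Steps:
x(b, o) = -b/8
d(P) = 3/53 (d(P) = 3/(-2 + 55) = 3/53)
v = 1873176/53 (v = 23047 - (3/53 - 1*12296) = 23047 - (3/53 - 12296) = 23047 - 1*(-651685/53) = 23047 + 651685/53 = 1873176/53 ≈ 35343.)
w = 92485/16 (w = (-⅛*46 + 23127)/4 = (-23/4 + 23127)/4 = (¼)*(92485/4) = 92485/16 ≈ 5780.3)
k = -372688/5 (k = 8*(-23493 - 1*23093)/5 = 8*(-23493 - 23093)/5 = (8/5)*(-46586) = -372688/5 ≈ -74538.)
(-17851/(-40965))/k + w/v = (-17851/(-40965))/(-372688/5) + 92485/(16*(1873176/53)) = -17851*(-1/40965)*(-5/372688) + (92485/16)*(53/1873176) = (17851/40965)*(-5/372688) + 4901705/29970816 = -17851/3053432784 + 4901705/29970816 = 103933970385141/635513000955776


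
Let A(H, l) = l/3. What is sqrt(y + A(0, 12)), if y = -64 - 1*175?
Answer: I*sqrt(235) ≈ 15.33*I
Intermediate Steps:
A(H, l) = l/3 (A(H, l) = l*(1/3) = l/3)
y = -239 (y = -64 - 175 = -239)
sqrt(y + A(0, 12)) = sqrt(-239 + (1/3)*12) = sqrt(-239 + 4) = sqrt(-235) = I*sqrt(235)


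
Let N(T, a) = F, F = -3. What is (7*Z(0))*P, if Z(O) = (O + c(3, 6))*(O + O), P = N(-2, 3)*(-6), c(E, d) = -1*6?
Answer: 0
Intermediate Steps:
N(T, a) = -3
c(E, d) = -6
P = 18 (P = -3*(-6) = 18)
Z(O) = 2*O*(-6 + O) (Z(O) = (O - 6)*(O + O) = (-6 + O)*(2*O) = 2*O*(-6 + O))
(7*Z(0))*P = (7*(2*0*(-6 + 0)))*18 = (7*(2*0*(-6)))*18 = (7*0)*18 = 0*18 = 0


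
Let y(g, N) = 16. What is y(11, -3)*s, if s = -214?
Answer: -3424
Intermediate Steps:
y(11, -3)*s = 16*(-214) = -3424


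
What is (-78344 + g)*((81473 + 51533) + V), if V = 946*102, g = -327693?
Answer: -93184679426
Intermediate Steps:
V = 96492
(-78344 + g)*((81473 + 51533) + V) = (-78344 - 327693)*((81473 + 51533) + 96492) = -406037*(133006 + 96492) = -406037*229498 = -93184679426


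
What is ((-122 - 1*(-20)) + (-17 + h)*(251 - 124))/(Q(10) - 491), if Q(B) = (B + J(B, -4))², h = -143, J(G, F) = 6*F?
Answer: 20422/295 ≈ 69.227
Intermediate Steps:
Q(B) = (-24 + B)² (Q(B) = (B + 6*(-4))² = (B - 24)² = (-24 + B)²)
((-122 - 1*(-20)) + (-17 + h)*(251 - 124))/(Q(10) - 491) = ((-122 - 1*(-20)) + (-17 - 143)*(251 - 124))/((-24 + 10)² - 491) = ((-122 + 20) - 160*127)/((-14)² - 491) = (-102 - 20320)/(196 - 491) = -20422/(-295) = -20422*(-1/295) = 20422/295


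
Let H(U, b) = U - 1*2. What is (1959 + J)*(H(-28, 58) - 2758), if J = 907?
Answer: -7990408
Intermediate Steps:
H(U, b) = -2 + U (H(U, b) = U - 2 = -2 + U)
(1959 + J)*(H(-28, 58) - 2758) = (1959 + 907)*((-2 - 28) - 2758) = 2866*(-30 - 2758) = 2866*(-2788) = -7990408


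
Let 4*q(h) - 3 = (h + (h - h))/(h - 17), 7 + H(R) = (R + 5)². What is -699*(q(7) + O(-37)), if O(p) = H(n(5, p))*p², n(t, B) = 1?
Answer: -1110056037/40 ≈ -2.7751e+7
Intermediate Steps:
H(R) = -7 + (5 + R)² (H(R) = -7 + (R + 5)² = -7 + (5 + R)²)
q(h) = ¾ + h/(4*(-17 + h)) (q(h) = ¾ + ((h + (h - h))/(h - 17))/4 = ¾ + ((h + 0)/(-17 + h))/4 = ¾ + (h/(-17 + h))/4 = ¾ + h/(4*(-17 + h)))
O(p) = 29*p² (O(p) = (-7 + (5 + 1)²)*p² = (-7 + 6²)*p² = (-7 + 36)*p² = 29*p²)
-699*(q(7) + O(-37)) = -699*((-51/4 + 7)/(-17 + 7) + 29*(-37)²) = -699*(-23/4/(-10) + 29*1369) = -699*(-⅒*(-23/4) + 39701) = -699*(23/40 + 39701) = -699*1588063/40 = -1110056037/40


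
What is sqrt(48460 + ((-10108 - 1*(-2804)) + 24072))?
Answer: 2*sqrt(16307) ≈ 255.40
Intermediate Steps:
sqrt(48460 + ((-10108 - 1*(-2804)) + 24072)) = sqrt(48460 + ((-10108 + 2804) + 24072)) = sqrt(48460 + (-7304 + 24072)) = sqrt(48460 + 16768) = sqrt(65228) = 2*sqrt(16307)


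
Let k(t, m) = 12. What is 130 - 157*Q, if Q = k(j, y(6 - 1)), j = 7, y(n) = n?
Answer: -1754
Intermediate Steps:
Q = 12
130 - 157*Q = 130 - 157*12 = 130 - 1884 = -1754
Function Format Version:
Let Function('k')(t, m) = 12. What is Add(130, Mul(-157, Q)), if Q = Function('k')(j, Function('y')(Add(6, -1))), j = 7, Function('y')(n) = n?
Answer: -1754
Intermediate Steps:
Q = 12
Add(130, Mul(-157, Q)) = Add(130, Mul(-157, 12)) = Add(130, -1884) = -1754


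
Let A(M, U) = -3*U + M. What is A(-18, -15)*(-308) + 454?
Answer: -7862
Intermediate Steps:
A(M, U) = M - 3*U
A(-18, -15)*(-308) + 454 = (-18 - 3*(-15))*(-308) + 454 = (-18 + 45)*(-308) + 454 = 27*(-308) + 454 = -8316 + 454 = -7862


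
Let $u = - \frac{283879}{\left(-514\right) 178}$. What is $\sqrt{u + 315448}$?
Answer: $\frac{\sqrt{660143423743535}}{45746} \approx 561.65$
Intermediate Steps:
$u = \frac{283879}{91492}$ ($u = - \frac{283879}{-91492} = \left(-283879\right) \left(- \frac{1}{91492}\right) = \frac{283879}{91492} \approx 3.1028$)
$\sqrt{u + 315448} = \sqrt{\frac{283879}{91492} + 315448} = \sqrt{\frac{28861252295}{91492}} = \frac{\sqrt{660143423743535}}{45746}$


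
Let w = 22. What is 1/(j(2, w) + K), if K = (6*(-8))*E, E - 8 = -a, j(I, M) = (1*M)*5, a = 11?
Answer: 1/254 ≈ 0.0039370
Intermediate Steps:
j(I, M) = 5*M (j(I, M) = M*5 = 5*M)
E = -3 (E = 8 - 1*11 = 8 - 11 = -3)
K = 144 (K = (6*(-8))*(-3) = -48*(-3) = 144)
1/(j(2, w) + K) = 1/(5*22 + 144) = 1/(110 + 144) = 1/254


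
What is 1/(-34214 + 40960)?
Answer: 1/6746 ≈ 0.00014824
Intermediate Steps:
1/(-34214 + 40960) = 1/6746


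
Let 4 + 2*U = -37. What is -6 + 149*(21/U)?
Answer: -6504/41 ≈ -158.63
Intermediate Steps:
U = -41/2 (U = -2 + (½)*(-37) = -2 - 37/2 = -41/2 ≈ -20.500)
-6 + 149*(21/U) = -6 + 149*(21/(-41/2)) = -6 + 149*(21*(-2/41)) = -6 + 149*(-42/41) = -6 - 6258/41 = -6504/41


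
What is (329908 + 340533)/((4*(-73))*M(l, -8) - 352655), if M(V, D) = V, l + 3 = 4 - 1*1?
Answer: -670441/352655 ≈ -1.9011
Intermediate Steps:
l = 0 (l = -3 + (4 - 1*1) = -3 + (4 - 1) = -3 + 3 = 0)
(329908 + 340533)/((4*(-73))*M(l, -8) - 352655) = (329908 + 340533)/((4*(-73))*0 - 352655) = 670441/(-292*0 - 352655) = 670441/(0 - 352655) = 670441/(-352655) = 670441*(-1/352655) = -670441/352655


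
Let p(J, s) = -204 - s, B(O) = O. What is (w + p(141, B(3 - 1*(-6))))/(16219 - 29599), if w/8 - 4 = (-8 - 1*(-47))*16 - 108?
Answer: -3947/13380 ≈ -0.29499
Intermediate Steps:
w = 4160 (w = 32 + 8*((-8 - 1*(-47))*16 - 108) = 32 + 8*((-8 + 47)*16 - 108) = 32 + 8*(39*16 - 108) = 32 + 8*(624 - 108) = 32 + 8*516 = 32 + 4128 = 4160)
(w + p(141, B(3 - 1*(-6))))/(16219 - 29599) = (4160 + (-204 - (3 - 1*(-6))))/(16219 - 29599) = (4160 + (-204 - (3 + 6)))/(-13380) = (4160 + (-204 - 1*9))*(-1/13380) = (4160 + (-204 - 9))*(-1/13380) = (4160 - 213)*(-1/13380) = 3947*(-1/13380) = -3947/13380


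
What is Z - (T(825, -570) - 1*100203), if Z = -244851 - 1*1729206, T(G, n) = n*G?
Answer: -1403604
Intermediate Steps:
T(G, n) = G*n
Z = -1974057 (Z = -244851 - 1729206 = -1974057)
Z - (T(825, -570) - 1*100203) = -1974057 - (825*(-570) - 1*100203) = -1974057 - (-470250 - 100203) = -1974057 - 1*(-570453) = -1974057 + 570453 = -1403604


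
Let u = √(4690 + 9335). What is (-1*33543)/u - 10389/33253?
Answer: -10389/33253 - 11181*√561/935 ≈ -283.55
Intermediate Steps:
u = 5*√561 (u = √14025 = 5*√561 ≈ 118.43)
(-1*33543)/u - 10389/33253 = (-1*33543)/((5*√561)) - 10389/33253 = -11181*√561/935 - 10389*1/33253 = -11181*√561/935 - 10389/33253 = -10389/33253 - 11181*√561/935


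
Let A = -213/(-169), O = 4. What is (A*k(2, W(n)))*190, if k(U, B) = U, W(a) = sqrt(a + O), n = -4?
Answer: 80940/169 ≈ 478.94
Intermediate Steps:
W(a) = sqrt(4 + a) (W(a) = sqrt(a + 4) = sqrt(4 + a))
A = 213/169 (A = -213*(-1/169) = 213/169 ≈ 1.2604)
(A*k(2, W(n)))*190 = ((213/169)*2)*190 = (426/169)*190 = 80940/169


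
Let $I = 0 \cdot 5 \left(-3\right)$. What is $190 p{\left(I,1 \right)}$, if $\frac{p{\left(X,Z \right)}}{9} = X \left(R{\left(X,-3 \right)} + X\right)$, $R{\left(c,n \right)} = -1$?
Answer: $0$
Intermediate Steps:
$I = 0$ ($I = 0 \left(-3\right) = 0$)
$p{\left(X,Z \right)} = 9 X \left(-1 + X\right)$
$190 p{\left(I,1 \right)} = 190 \cdot 9 \cdot 0 \left(-1 + 0\right) = 190 \cdot 9 \cdot 0 \left(-1\right) = 190 \cdot 0 = 0$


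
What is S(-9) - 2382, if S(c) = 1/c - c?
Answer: -21358/9 ≈ -2373.1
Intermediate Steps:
S(-9) - 2382 = (1/(-9) - 1*(-9)) - 2382 = (-⅑ + 9) - 2382 = 80/9 - 2382 = -21358/9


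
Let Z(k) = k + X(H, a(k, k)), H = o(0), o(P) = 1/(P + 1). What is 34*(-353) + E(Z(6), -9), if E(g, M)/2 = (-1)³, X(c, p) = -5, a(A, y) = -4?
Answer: -12004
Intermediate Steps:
o(P) = 1/(1 + P)
H = 1 (H = 1/(1 + 0) = 1/1 = 1)
Z(k) = -5 + k (Z(k) = k - 5 = -5 + k)
E(g, M) = -2 (E(g, M) = 2*(-1)³ = 2*(-1) = -2)
34*(-353) + E(Z(6), -9) = 34*(-353) - 2 = -12002 - 2 = -12004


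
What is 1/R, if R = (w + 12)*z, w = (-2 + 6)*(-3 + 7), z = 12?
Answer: 1/336 ≈ 0.0029762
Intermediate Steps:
w = 16 (w = 4*4 = 16)
R = 336 (R = (16 + 12)*12 = 28*12 = 336)
1/R = 1/336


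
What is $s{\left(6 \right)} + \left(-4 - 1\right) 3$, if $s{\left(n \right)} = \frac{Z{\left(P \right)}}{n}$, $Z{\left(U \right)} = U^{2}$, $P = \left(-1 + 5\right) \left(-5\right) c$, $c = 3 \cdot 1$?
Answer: $585$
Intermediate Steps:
$c = 3$
$P = -60$ ($P = \left(-1 + 5\right) \left(-5\right) 3 = 4 \left(-5\right) 3 = \left(-20\right) 3 = -60$)
$s{\left(n \right)} = \frac{3600}{n}$ ($s{\left(n \right)} = \frac{\left(-60\right)^{2}}{n} = \frac{3600}{n}$)
$s{\left(6 \right)} + \left(-4 - 1\right) 3 = \frac{3600}{6} + \left(-4 - 1\right) 3 = 3600 \cdot \frac{1}{6} + \left(-4 - 1\right) 3 = 600 - 15 = 585$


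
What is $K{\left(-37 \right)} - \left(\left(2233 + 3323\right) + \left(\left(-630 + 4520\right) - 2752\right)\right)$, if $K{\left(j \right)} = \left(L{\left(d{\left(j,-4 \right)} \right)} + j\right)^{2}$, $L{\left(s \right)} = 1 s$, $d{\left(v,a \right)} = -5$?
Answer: $-4930$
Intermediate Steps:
$L{\left(s \right)} = s$
$K{\left(j \right)} = \left(-5 + j\right)^{2}$
$K{\left(-37 \right)} - \left(\left(2233 + 3323\right) + \left(\left(-630 + 4520\right) - 2752\right)\right) = \left(-5 - 37\right)^{2} - \left(\left(2233 + 3323\right) + \left(\left(-630 + 4520\right) - 2752\right)\right) = \left(-42\right)^{2} - \left(5556 + \left(3890 - 2752\right)\right) = 1764 - \left(5556 + 1138\right) = 1764 - 6694 = -4930$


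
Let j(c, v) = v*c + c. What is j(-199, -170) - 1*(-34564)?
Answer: 68195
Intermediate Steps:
j(c, v) = c + c*v (j(c, v) = c*v + c = c + c*v)
j(-199, -170) - 1*(-34564) = -199*(1 - 170) - 1*(-34564) = -199*(-169) + 34564 = 33631 + 34564 = 68195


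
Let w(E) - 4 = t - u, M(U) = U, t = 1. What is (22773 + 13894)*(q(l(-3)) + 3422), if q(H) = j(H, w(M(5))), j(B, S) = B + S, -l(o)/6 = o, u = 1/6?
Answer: 757870223/6 ≈ 1.2631e+8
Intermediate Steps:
u = 1/6 ≈ 0.16667
l(o) = -6*o
w(E) = 29/6 (w(E) = 4 + (1 - 1*1/6) = 4 + (1 - 1/6) = 4 + 5/6 = 29/6)
q(H) = 29/6 + H (q(H) = H + 29/6 = 29/6 + H)
(22773 + 13894)*(q(l(-3)) + 3422) = (22773 + 13894)*((29/6 - 6*(-3)) + 3422) = 36667*((29/6 + 18) + 3422) = 36667*(137/6 + 3422) = 36667*(20669/6) = 757870223/6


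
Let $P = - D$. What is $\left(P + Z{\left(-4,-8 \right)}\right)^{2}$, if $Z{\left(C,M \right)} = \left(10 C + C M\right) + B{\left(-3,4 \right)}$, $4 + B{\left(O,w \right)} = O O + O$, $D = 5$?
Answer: $121$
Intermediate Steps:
$B{\left(O,w \right)} = -4 + O + O^{2}$ ($B{\left(O,w \right)} = -4 + \left(O O + O\right) = -4 + \left(O^{2} + O\right) = -4 + \left(O + O^{2}\right) = -4 + O + O^{2}$)
$P = -5$ ($P = \left(-1\right) 5 = -5$)
$Z{\left(C,M \right)} = 2 + 10 C + C M$ ($Z{\left(C,M \right)} = \left(10 C + C M\right) - \left(7 - 9\right) = \left(10 C + C M\right) - -2 = \left(10 C + C M\right) + 2 = 2 + 10 C + C M$)
$\left(P + Z{\left(-4,-8 \right)}\right)^{2} = \left(-5 + \left(2 + 10 \left(-4\right) - -32\right)\right)^{2} = \left(-5 + \left(2 - 40 + 32\right)\right)^{2} = \left(-5 - 6\right)^{2} = \left(-11\right)^{2} = 121$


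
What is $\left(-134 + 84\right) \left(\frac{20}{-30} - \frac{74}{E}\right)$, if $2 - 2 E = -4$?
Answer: $\frac{3800}{3} \approx 1266.7$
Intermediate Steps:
$E = 3$ ($E = 1 - -2 = 1 + 2 = 3$)
$\left(-134 + 84\right) \left(\frac{20}{-30} - \frac{74}{E}\right) = \left(-134 + 84\right) \left(\frac{20}{-30} - \frac{74}{3}\right) = - 50 \left(20 \left(- \frac{1}{30}\right) - \frac{74}{3}\right) = - 50 \left(- \frac{2}{3} - \frac{74}{3}\right) = \left(-50\right) \left(- \frac{76}{3}\right) = \frac{3800}{3}$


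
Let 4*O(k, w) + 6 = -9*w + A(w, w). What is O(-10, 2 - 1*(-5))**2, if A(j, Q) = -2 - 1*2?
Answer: 5329/16 ≈ 333.06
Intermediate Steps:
A(j, Q) = -4 (A(j, Q) = -2 - 2 = -4)
O(k, w) = -5/2 - 9*w/4 (O(k, w) = -3/2 + (-9*w - 4)/4 = -3/2 + (-4 - 9*w)/4 = -3/2 + (-1 - 9*w/4) = -5/2 - 9*w/4)
O(-10, 2 - 1*(-5))**2 = (-5/2 - 9*(2 - 1*(-5))/4)**2 = (-5/2 - 9*(2 + 5)/4)**2 = (-5/2 - 9/4*7)**2 = (-5/2 - 63/4)**2 = (-73/4)**2 = 5329/16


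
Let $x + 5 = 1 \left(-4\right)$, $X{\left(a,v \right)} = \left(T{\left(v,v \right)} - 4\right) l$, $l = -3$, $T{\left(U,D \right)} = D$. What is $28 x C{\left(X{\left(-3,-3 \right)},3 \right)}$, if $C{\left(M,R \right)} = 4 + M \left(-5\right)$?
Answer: $25452$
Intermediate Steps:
$X{\left(a,v \right)} = 12 - 3 v$ ($X{\left(a,v \right)} = \left(v - 4\right) \left(-3\right) = \left(-4 + v\right) \left(-3\right) = 12 - 3 v$)
$x = -9$ ($x = -5 + 1 \left(-4\right) = -5 - 4 = -9$)
$C{\left(M,R \right)} = 4 - 5 M$
$28 x C{\left(X{\left(-3,-3 \right)},3 \right)} = 28 \left(-9\right) \left(4 - 5 \left(12 - -9\right)\right) = - 252 \left(4 - 5 \left(12 + 9\right)\right) = - 252 \left(4 - 105\right) = \left(-252\right) \left(-101\right) = 25452$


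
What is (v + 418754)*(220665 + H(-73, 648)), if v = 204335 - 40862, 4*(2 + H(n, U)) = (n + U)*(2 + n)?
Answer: 490134408729/4 ≈ 1.2253e+11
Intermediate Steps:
H(n, U) = -2 + (2 + n)*(U + n)/4 (H(n, U) = -2 + ((n + U)*(2 + n))/4 = -2 + ((U + n)*(2 + n))/4 = -2 + ((2 + n)*(U + n))/4 = -2 + (2 + n)*(U + n)/4)
v = 163473
(v + 418754)*(220665 + H(-73, 648)) = (163473 + 418754)*(220665 + (-2 + (½)*648 + (½)*(-73) + (¼)*(-73)² + (¼)*648*(-73))) = 582227*(220665 + (-2 + 324 - 73/2 + (¼)*5329 - 11826)) = 582227*(220665 + (-2 + 324 - 73/2 + 5329/4 - 11826)) = 582227*(220665 - 40833/4) = 582227*(841827/4) = 490134408729/4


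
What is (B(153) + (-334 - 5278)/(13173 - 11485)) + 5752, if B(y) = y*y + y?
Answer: 12369105/422 ≈ 29311.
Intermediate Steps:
B(y) = y + y**2 (B(y) = y**2 + y = y + y**2)
(B(153) + (-334 - 5278)/(13173 - 11485)) + 5752 = (153*(1 + 153) + (-334 - 5278)/(13173 - 11485)) + 5752 = (153*154 - 5612/1688) + 5752 = (23562 - 5612*1/1688) + 5752 = (23562 - 1403/422) + 5752 = 9941761/422 + 5752 = 12369105/422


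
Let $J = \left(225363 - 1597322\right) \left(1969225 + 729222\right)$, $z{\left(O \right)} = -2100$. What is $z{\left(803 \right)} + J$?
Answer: $-3702158649773$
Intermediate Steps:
$J = -3702158647673$ ($J = \left(-1371959\right) 2698447 = -3702158647673$)
$z{\left(803 \right)} + J = -2100 - 3702158647673 = -3702158649773$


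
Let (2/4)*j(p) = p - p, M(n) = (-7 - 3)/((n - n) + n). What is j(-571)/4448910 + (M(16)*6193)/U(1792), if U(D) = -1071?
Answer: 30965/8568 ≈ 3.6140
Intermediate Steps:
M(n) = -10/n (M(n) = -10/(0 + n) = -10/n)
j(p) = 0 (j(p) = 2*(p - p) = 2*0 = 0)
j(-571)/4448910 + (M(16)*6193)/U(1792) = 0/4448910 + (-10/16*6193)/(-1071) = 0*(1/4448910) + (-10*1/16*6193)*(-1/1071) = 0 - 5/8*6193*(-1/1071) = 0 - 30965/8*(-1/1071) = 0 + 30965/8568 = 30965/8568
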